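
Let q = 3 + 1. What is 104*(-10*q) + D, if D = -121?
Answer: -4281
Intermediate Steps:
q = 4
104*(-10*q) + D = 104*(-10*4) - 121 = 104*(-40) - 121 = -4160 - 121 = -4281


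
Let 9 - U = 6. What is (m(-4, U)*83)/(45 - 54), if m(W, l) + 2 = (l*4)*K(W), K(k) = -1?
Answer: 1162/9 ≈ 129.11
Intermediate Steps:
U = 3 (U = 9 - 1*6 = 9 - 6 = 3)
m(W, l) = -2 - 4*l (m(W, l) = -2 + (l*4)*(-1) = -2 + (4*l)*(-1) = -2 - 4*l)
(m(-4, U)*83)/(45 - 54) = ((-2 - 4*3)*83)/(45 - 54) = ((-2 - 12)*83)/(-9) = -14*83*(-⅑) = -1162*(-⅑) = 1162/9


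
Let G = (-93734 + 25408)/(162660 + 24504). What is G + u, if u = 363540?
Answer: 34020766117/93582 ≈ 3.6354e+5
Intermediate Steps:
G = -34163/93582 (G = -68326/187164 = -68326*1/187164 = -34163/93582 ≈ -0.36506)
G + u = -34163/93582 + 363540 = 34020766117/93582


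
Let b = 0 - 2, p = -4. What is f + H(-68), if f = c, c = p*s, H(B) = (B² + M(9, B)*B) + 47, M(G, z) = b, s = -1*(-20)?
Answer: 4727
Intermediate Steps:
s = 20
b = -2
M(G, z) = -2
H(B) = 47 + B² - 2*B (H(B) = (B² - 2*B) + 47 = 47 + B² - 2*B)
c = -80 (c = -4*20 = -80)
f = -80
f + H(-68) = -80 + (47 + (-68)² - 2*(-68)) = -80 + (47 + 4624 + 136) = -80 + 4807 = 4727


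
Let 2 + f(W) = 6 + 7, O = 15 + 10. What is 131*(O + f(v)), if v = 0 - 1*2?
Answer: 4716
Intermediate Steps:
O = 25
v = -2 (v = 0 - 2 = -2)
f(W) = 11 (f(W) = -2 + (6 + 7) = -2 + 13 = 11)
131*(O + f(v)) = 131*(25 + 11) = 131*36 = 4716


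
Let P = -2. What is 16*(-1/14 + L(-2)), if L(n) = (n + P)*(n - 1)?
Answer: 1336/7 ≈ 190.86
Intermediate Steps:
L(n) = (-1 + n)*(-2 + n) (L(n) = (n - 2)*(n - 1) = (-2 + n)*(-1 + n) = (-1 + n)*(-2 + n))
16*(-1/14 + L(-2)) = 16*(-1/14 + (2 + (-2)**2 - 3*(-2))) = 16*(-1*1/14 + (2 + 4 + 6)) = 16*(-1/14 + 12) = 16*(167/14) = 1336/7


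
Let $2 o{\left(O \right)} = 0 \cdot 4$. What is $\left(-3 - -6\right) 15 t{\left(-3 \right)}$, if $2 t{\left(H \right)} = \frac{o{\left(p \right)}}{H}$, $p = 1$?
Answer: $0$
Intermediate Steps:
$o{\left(O \right)} = 0$ ($o{\left(O \right)} = \frac{0 \cdot 4}{2} = \frac{1}{2} \cdot 0 = 0$)
$t{\left(H \right)} = 0$ ($t{\left(H \right)} = \frac{0 \frac{1}{H}}{2} = \frac{1}{2} \cdot 0 = 0$)
$\left(-3 - -6\right) 15 t{\left(-3 \right)} = \left(-3 - -6\right) 15 \cdot 0 = \left(-3 + 6\right) 15 \cdot 0 = 3 \cdot 15 \cdot 0 = 45 \cdot 0 = 0$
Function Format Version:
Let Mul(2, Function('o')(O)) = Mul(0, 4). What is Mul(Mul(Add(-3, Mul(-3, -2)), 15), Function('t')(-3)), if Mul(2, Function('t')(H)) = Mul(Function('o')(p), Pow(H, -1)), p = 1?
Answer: 0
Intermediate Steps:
Function('o')(O) = 0 (Function('o')(O) = Mul(Rational(1, 2), Mul(0, 4)) = Mul(Rational(1, 2), 0) = 0)
Function('t')(H) = 0 (Function('t')(H) = Mul(Rational(1, 2), Mul(0, Pow(H, -1))) = Mul(Rational(1, 2), 0) = 0)
Mul(Mul(Add(-3, Mul(-3, -2)), 15), Function('t')(-3)) = Mul(Mul(Add(-3, Mul(-3, -2)), 15), 0) = Mul(Mul(Add(-3, 6), 15), 0) = Mul(Mul(3, 15), 0) = Mul(45, 0) = 0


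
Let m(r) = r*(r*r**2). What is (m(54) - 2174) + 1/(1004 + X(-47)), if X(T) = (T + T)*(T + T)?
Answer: 83648678881/9840 ≈ 8.5009e+6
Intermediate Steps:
m(r) = r**4 (m(r) = r*r**3 = r**4)
X(T) = 4*T**2 (X(T) = (2*T)*(2*T) = 4*T**2)
(m(54) - 2174) + 1/(1004 + X(-47)) = (54**4 - 2174) + 1/(1004 + 4*(-47)**2) = (8503056 - 2174) + 1/(1004 + 4*2209) = 8500882 + 1/(1004 + 8836) = 8500882 + 1/9840 = 83648678881/9840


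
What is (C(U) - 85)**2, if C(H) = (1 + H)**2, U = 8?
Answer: 16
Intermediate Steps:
(C(U) - 85)**2 = ((1 + 8)**2 - 85)**2 = (9**2 - 85)**2 = (81 - 85)**2 = (-4)**2 = 16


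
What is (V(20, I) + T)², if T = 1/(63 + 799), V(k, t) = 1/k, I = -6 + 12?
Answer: 194481/74304400 ≈ 0.0026174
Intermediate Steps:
I = 6
T = 1/862 ≈ 0.0011601
(V(20, I) + T)² = (1/20 + 1/862)² = (441/8620)² = 194481/74304400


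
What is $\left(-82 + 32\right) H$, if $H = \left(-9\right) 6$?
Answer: $2700$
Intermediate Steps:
$H = -54$
$\left(-82 + 32\right) H = \left(-82 + 32\right) \left(-54\right) = \left(-50\right) \left(-54\right) = 2700$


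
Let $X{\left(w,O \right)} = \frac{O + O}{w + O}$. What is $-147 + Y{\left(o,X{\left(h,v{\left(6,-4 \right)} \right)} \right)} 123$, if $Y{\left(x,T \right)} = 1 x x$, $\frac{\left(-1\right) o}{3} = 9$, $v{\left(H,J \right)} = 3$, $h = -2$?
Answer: $89520$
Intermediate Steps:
$X{\left(w,O \right)} = \frac{2 O}{O + w}$
$o = -27$ ($o = \left(-3\right) 9 = -27$)
$Y{\left(x,T \right)} = x^{2}$ ($Y{\left(x,T \right)} = x x = x^{2}$)
$-147 + Y{\left(o,X{\left(h,v{\left(6,-4 \right)} \right)} \right)} 123 = -147 + \left(-27\right)^{2} \cdot 123 = -147 + 729 \cdot 123 = -147 + 89667 = 89520$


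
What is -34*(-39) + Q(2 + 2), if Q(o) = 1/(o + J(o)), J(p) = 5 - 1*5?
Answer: 5305/4 ≈ 1326.3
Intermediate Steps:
J(p) = 0 (J(p) = 5 - 5 = 0)
Q(o) = 1/o (Q(o) = 1/(o + 0) = 1/o)
-34*(-39) + Q(2 + 2) = -34*(-39) + 1/(2 + 2) = 1326 + 1/4 = 5305/4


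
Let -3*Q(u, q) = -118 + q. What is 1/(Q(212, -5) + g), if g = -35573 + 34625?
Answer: -1/907 ≈ -0.0011025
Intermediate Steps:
Q(u, q) = 118/3 - q/3 (Q(u, q) = -(-118 + q)/3 = 118/3 - q/3)
g = -948
1/(Q(212, -5) + g) = 1/((118/3 - 1/3*(-5)) - 948) = 1/((118/3 + 5/3) - 948) = 1/(41 - 948) = 1/(-907) = -1/907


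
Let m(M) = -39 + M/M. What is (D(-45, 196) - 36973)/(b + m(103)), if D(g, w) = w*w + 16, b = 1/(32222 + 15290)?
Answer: -69320008/1805455 ≈ -38.395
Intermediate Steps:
m(M) = -38 (m(M) = -39 + 1 = -38)
b = 1/47512 ≈ 2.1047e-5
D(g, w) = 16 + w**2 (D(g, w) = w**2 + 16 = 16 + w**2)
(D(-45, 196) - 36973)/(b + m(103)) = ((16 + 196**2) - 36973)/(1/47512 - 38) = ((16 + 38416) - 36973)/(-1805455/47512) = (38432 - 36973)*(-47512/1805455) = 1459*(-47512/1805455) = -69320008/1805455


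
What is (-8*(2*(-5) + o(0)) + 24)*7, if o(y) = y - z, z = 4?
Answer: 952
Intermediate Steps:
o(y) = -4 + y (o(y) = y - 1*4 = y - 4 = -4 + y)
(-8*(2*(-5) + o(0)) + 24)*7 = (-8*(2*(-5) + (-4 + 0)) + 24)*7 = (-8*(-10 - 4) + 24)*7 = (-8*(-14) + 24)*7 = (112 + 24)*7 = 136*7 = 952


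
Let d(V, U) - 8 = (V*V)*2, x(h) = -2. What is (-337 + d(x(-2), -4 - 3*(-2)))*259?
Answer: -83139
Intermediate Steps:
d(V, U) = 8 + 2*V**2 (d(V, U) = 8 + (V*V)*2 = 8 + V**2*2 = 8 + 2*V**2)
(-337 + d(x(-2), -4 - 3*(-2)))*259 = (-337 + (8 + 2*(-2)**2))*259 = (-337 + (8 + 2*4))*259 = (-337 + (8 + 8))*259 = (-337 + 16)*259 = -321*259 = -83139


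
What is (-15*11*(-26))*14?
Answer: 60060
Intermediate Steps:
(-15*11*(-26))*14 = -165*(-26)*14 = 4290*14 = 60060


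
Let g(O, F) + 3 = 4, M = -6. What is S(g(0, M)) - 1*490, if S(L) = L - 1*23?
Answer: -512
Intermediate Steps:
g(O, F) = 1 (g(O, F) = -3 + 4 = 1)
S(L) = -23 + L (S(L) = L - 23 = -23 + L)
S(g(0, M)) - 1*490 = (-23 + 1) - 1*490 = -22 - 490 = -512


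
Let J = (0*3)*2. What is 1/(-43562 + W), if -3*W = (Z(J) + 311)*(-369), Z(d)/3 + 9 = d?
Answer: -1/8630 ≈ -0.00011587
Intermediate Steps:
J = 0 (J = 0*2 = 0)
Z(d) = -27 + 3*d
W = 34932 (W = -((-27 + 3*0) + 311)*(-369)/3 = -((-27 + 0) + 311)*(-369)/3 = -(-27 + 311)*(-369)/3 = -284*(-369)/3 = -⅓*(-104796) = 34932)
1/(-43562 + W) = 1/(-43562 + 34932) = 1/(-8630) = -1/8630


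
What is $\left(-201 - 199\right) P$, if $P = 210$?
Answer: $-84000$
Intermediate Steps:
$\left(-201 - 199\right) P = \left(-201 - 199\right) 210 = \left(-400\right) 210 = -84000$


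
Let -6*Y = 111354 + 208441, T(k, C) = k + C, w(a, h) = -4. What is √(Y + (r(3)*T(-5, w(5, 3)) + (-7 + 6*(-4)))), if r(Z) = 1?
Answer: I*√1920210/6 ≈ 230.95*I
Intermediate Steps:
T(k, C) = C + k
Y = -319795/6 (Y = -(111354 + 208441)/6 = -⅙*319795 = -319795/6 ≈ -53299.)
√(Y + (r(3)*T(-5, w(5, 3)) + (-7 + 6*(-4)))) = √(-319795/6 + (1*(-4 - 5) + (-7 + 6*(-4)))) = √(-319795/6 + (1*(-9) + (-7 - 24))) = √(-319795/6 + (-9 - 31)) = √(-319795/6 - 40) = √(-320035/6) = I*√1920210/6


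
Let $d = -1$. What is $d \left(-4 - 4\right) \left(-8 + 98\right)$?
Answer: $720$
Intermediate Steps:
$d \left(-4 - 4\right) \left(-8 + 98\right) = - (-4 - 4) \left(-8 + 98\right) = - (-4 + \left(-5 + 1\right)) 90 = - (-4 - 4) 90 = \left(-1\right) \left(-8\right) 90 = 8 \cdot 90 = 720$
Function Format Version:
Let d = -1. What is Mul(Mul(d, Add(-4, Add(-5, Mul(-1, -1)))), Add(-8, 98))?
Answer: 720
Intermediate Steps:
Mul(Mul(d, Add(-4, Add(-5, Mul(-1, -1)))), Add(-8, 98)) = Mul(Mul(-1, Add(-4, Add(-5, Mul(-1, -1)))), Add(-8, 98)) = Mul(Mul(-1, Add(-4, Add(-5, 1))), 90) = Mul(Mul(-1, Add(-4, -4)), 90) = Mul(Mul(-1, -8), 90) = Mul(8, 90) = 720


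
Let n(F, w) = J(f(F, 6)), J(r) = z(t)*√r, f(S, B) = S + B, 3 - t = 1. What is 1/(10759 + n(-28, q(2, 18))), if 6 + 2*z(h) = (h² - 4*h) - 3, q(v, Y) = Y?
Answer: 21518/231514021 + 13*I*√22/231514021 ≈ 9.2945e-5 + 2.6338e-7*I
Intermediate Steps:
t = 2 (t = 3 - 1*1 = 3 - 1 = 2)
f(S, B) = B + S
z(h) = -9/2 + h²/2 - 2*h (z(h) = -3 + ((h² - 4*h) - 3)/2 = -3 + (-3 + h² - 4*h)/2 = -3 + (-3/2 + h²/2 - 2*h) = -9/2 + h²/2 - 2*h)
J(r) = -13*√r/2 (J(r) = (-9/2 + (½)*2² - 2*2)*√r = (-9/2 + (½)*4 - 4)*√r = (-9/2 + 2 - 4)*√r = -13*√r/2)
n(F, w) = -13*√(6 + F)/2
1/(10759 + n(-28, q(2, 18))) = 1/(10759 - 13*√(6 - 28)/2) = 1/(10759 - 13*I*√22/2)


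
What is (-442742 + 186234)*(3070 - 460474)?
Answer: 117327785232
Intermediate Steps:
(-442742 + 186234)*(3070 - 460474) = -256508*(-457404) = 117327785232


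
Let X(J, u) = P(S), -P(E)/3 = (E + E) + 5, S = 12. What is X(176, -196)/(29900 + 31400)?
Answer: -87/61300 ≈ -0.0014192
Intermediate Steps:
P(E) = -15 - 6*E (P(E) = -3*((E + E) + 5) = -3*(2*E + 5) = -3*(5 + 2*E) = -15 - 6*E)
X(J, u) = -87 (X(J, u) = -15 - 6*12 = -15 - 72 = -87)
X(176, -196)/(29900 + 31400) = -87/(29900 + 31400) = -87/61300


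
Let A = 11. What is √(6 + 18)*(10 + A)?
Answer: 42*√6 ≈ 102.88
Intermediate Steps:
√(6 + 18)*(10 + A) = √(6 + 18)*(10 + 11) = √24*21 = (2*√6)*21 = 42*√6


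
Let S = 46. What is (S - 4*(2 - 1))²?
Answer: 1764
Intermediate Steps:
(S - 4*(2 - 1))² = (46 - 4*(2 - 1))² = (46 - 4*1)² = (46 - 4)² = 42² = 1764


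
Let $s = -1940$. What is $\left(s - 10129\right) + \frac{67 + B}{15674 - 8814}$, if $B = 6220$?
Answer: $- \frac{82787053}{6860} \approx -12068.0$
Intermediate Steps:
$\left(s - 10129\right) + \frac{67 + B}{15674 - 8814} = \left(-1940 - 10129\right) + \frac{67 + 6220}{15674 - 8814} = -12069 + \frac{6287}{6860} = - \frac{82787053}{6860}$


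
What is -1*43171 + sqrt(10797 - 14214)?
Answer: -43171 + I*sqrt(3417) ≈ -43171.0 + 58.455*I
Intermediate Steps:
-1*43171 + sqrt(10797 - 14214) = -43171 + sqrt(-3417) = -43171 + I*sqrt(3417)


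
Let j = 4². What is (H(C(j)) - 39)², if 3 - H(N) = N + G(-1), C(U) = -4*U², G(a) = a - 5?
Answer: 988036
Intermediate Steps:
j = 16
G(a) = -5 + a
H(N) = 9 - N (H(N) = 3 - (N + (-5 - 1)) = 3 - (N - 6) = 3 - (-6 + N) = 3 + (6 - N) = 9 - N)
(H(C(j)) - 39)² = ((9 - (-4)*16²) - 39)² = ((9 - (-4)*256) - 39)² = ((9 - 1*(-1024)) - 39)² = ((9 + 1024) - 39)² = (1033 - 39)² = 994² = 988036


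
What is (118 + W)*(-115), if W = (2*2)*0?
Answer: -13570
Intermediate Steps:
W = 0 (W = 4*0 = 0)
(118 + W)*(-115) = (118 + 0)*(-115) = 118*(-115) = -13570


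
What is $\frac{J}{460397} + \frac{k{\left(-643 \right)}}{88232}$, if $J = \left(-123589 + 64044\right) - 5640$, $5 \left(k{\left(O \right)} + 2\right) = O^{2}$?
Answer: $\frac{161589060683}{203108740520} \approx 0.79558$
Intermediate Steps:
$k{\left(O \right)} = -2 + \frac{O^{2}}{5}$
$J = -65185$ ($J = -59545 - 5640 = -65185$)
$\frac{J}{460397} + \frac{k{\left(-643 \right)}}{88232} = - \frac{65185}{460397} + \frac{-2 + \frac{\left(-643\right)^{2}}{5}}{88232} = \left(-65185\right) \frac{1}{460397} + \left(-2 + \frac{1}{5} \cdot 413449\right) \frac{1}{88232} = - \frac{65185}{460397} + \left(-2 + \frac{413449}{5}\right) \frac{1}{88232} = - \frac{65185}{460397} + \frac{413439}{5} \cdot \frac{1}{88232} = - \frac{65185}{460397} + \frac{413439}{441160} = \frac{161589060683}{203108740520}$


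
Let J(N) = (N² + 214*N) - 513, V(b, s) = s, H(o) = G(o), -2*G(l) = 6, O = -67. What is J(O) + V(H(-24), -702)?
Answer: -11064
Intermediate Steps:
G(l) = -3 (G(l) = -½*6 = -3)
H(o) = -3
J(N) = -513 + N² + 214*N
J(O) + V(H(-24), -702) = (-513 + (-67)² + 214*(-67)) - 702 = (-513 + 4489 - 14338) - 702 = -10362 - 702 = -11064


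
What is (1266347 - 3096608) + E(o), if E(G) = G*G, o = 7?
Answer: -1830212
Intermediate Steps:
E(G) = G²
(1266347 - 3096608) + E(o) = (1266347 - 3096608) + 7² = -1830261 + 49 = -1830212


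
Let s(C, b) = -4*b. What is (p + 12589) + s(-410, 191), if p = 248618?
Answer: 260443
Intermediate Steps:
(p + 12589) + s(-410, 191) = (248618 + 12589) - 4*191 = 261207 - 764 = 260443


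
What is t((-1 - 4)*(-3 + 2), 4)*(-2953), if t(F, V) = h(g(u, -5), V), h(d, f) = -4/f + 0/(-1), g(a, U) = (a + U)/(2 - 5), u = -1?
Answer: 2953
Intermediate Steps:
g(a, U) = -U/3 - a/3 (g(a, U) = (U + a)/(-3) = (U + a)*(-1/3) = -U/3 - a/3)
h(d, f) = -4/f (h(d, f) = -4/f + 0*(-1) = -4/f + 0 = -4/f)
t(F, V) = -4/V
t((-1 - 4)*(-3 + 2), 4)*(-2953) = -4/4*(-2953) = -4*1/4*(-2953) = -1*(-2953) = 2953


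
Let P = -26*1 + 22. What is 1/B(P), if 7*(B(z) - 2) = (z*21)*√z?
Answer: 1/290 + 6*I/145 ≈ 0.0034483 + 0.041379*I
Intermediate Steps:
P = -4 (P = -26 + 22 = -4)
B(z) = 2 + 3*z^(3/2) (B(z) = 2 + ((z*21)*√z)/7 = 2 + ((21*z)*√z)/7 = 2 + (21*z^(3/2))/7 = 2 + 3*z^(3/2))
1/B(P) = 1/(2 + 3*(-4)^(3/2)) = 1/(2 + 3*(-8*I)) = 1/(2 - 24*I) = (2 + 24*I)/580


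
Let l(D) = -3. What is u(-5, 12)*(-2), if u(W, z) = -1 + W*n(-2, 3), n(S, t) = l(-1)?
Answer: -28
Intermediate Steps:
n(S, t) = -3
u(W, z) = -1 - 3*W (u(W, z) = -1 + W*(-3) = -1 - 3*W)
u(-5, 12)*(-2) = (-1 - 3*(-5))*(-2) = (-1 + 15)*(-2) = 14*(-2) = -28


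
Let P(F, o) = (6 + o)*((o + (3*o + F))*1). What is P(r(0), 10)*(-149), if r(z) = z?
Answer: -95360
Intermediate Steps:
P(F, o) = (6 + o)*(F + 4*o) (P(F, o) = (6 + o)*((o + (F + 3*o))*1) = (6 + o)*((F + 4*o)*1) = (6 + o)*(F + 4*o))
P(r(0), 10)*(-149) = (4*10**2 + 6*0 + 24*10 + 0*10)*(-149) = (4*100 + 0 + 240 + 0)*(-149) = (400 + 0 + 240 + 0)*(-149) = 640*(-149) = -95360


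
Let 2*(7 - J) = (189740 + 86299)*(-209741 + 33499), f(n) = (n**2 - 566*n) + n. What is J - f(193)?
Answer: 24324904522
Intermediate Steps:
f(n) = n**2 - 565*n
J = 24324832726 (J = 7 - (189740 + 86299)*(-209741 + 33499)/2 = 7 - 276039*(-176242)/2 = 7 - 1/2*(-48649665438) = 7 + 24324832719 = 24324832726)
J - f(193) = 24324832726 - 193*(-565 + 193) = 24324832726 - 193*(-372) = 24324832726 - 1*(-71796) = 24324832726 + 71796 = 24324904522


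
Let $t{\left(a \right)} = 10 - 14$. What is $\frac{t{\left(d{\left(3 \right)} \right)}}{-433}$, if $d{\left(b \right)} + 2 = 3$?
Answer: $\frac{4}{433} \approx 0.0092379$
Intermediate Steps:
$d{\left(b \right)} = 1$ ($d{\left(b \right)} = -2 + 3 = 1$)
$t{\left(a \right)} = -4$ ($t{\left(a \right)} = 10 - 14 = -4$)
$\frac{t{\left(d{\left(3 \right)} \right)}}{-433} = - \frac{4}{-433} = \left(-4\right) \left(- \frac{1}{433}\right) = \frac{4}{433}$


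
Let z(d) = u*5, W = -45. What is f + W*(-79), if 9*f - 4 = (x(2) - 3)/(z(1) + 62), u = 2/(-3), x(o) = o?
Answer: 5631821/1584 ≈ 3555.4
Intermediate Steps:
u = -⅔ (u = 2*(-⅓) = -⅔ ≈ -0.66667)
z(d) = -10/3 (z(d) = -⅔*5 = -10/3)
f = 701/1584 (f = 4/9 + ((2 - 3)/(-10/3 + 62))/9 = 4/9 + (-1/176/3)/9 = 4/9 + (-1*3/176)/9 = 4/9 + (⅑)*(-3/176) = 4/9 - 1/528 = 701/1584 ≈ 0.44255)
f + W*(-79) = 701/1584 - 45*(-79) = 701/1584 + 3555 = 5631821/1584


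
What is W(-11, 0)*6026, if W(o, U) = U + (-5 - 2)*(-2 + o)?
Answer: 548366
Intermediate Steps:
W(o, U) = 14 + U - 7*o (W(o, U) = U - 7*(-2 + o) = U + (14 - 7*o) = 14 + U - 7*o)
W(-11, 0)*6026 = (14 + 0 - 7*(-11))*6026 = (14 + 0 + 77)*6026 = 91*6026 = 548366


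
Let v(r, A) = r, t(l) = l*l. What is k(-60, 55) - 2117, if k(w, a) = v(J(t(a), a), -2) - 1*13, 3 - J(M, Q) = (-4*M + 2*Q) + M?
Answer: 6838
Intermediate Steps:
t(l) = l²
J(M, Q) = 3 - 2*Q + 3*M (J(M, Q) = 3 - ((-4*M + 2*Q) + M) = 3 - (-3*M + 2*Q) = 3 + (-2*Q + 3*M) = 3 - 2*Q + 3*M)
k(w, a) = -10 - 2*a + 3*a² (k(w, a) = (3 - 2*a + 3*a²) - 1*13 = (3 - 2*a + 3*a²) - 13 = -10 - 2*a + 3*a²)
k(-60, 55) - 2117 = (-10 - 2*55 + 3*55²) - 2117 = (-10 - 110 + 3*3025) - 2117 = (-10 - 110 + 9075) - 2117 = 8955 - 2117 = 6838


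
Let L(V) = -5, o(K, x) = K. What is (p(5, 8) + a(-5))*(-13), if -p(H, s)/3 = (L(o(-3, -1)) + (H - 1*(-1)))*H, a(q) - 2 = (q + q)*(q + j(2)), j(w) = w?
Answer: -221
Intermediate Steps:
a(q) = 2 + 2*q*(2 + q) (a(q) = 2 + (q + q)*(q + 2) = 2 + (2*q)*(2 + q) = 2 + 2*q*(2 + q))
p(H, s) = -3*H*(-4 + H) (p(H, s) = -3*(-5 + (H - 1*(-1)))*H = -3*(-5 + (H + 1))*H = -3*(-5 + (1 + H))*H = -3*(-4 + H)*H = -3*H*(-4 + H))
(p(5, 8) + a(-5))*(-13) = (3*5*(4 - 1*5) + (2 + 2*(-5)**2 + 4*(-5)))*(-13) = (3*5*(4 - 5) + (2 + 2*25 - 20))*(-13) = (3*5*(-1) + (2 + 50 - 20))*(-13) = (-15 + 32)*(-13) = 17*(-13) = -221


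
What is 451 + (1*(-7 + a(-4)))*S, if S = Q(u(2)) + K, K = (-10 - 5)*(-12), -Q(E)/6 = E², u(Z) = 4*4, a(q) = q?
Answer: 15367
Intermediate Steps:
u(Z) = 16
Q(E) = -6*E²
K = 180 (K = -15*(-12) = 180)
S = -1356 (S = -6*16² + 180 = -6*256 + 180 = -1536 + 180 = -1356)
451 + (1*(-7 + a(-4)))*S = 451 + (1*(-7 - 4))*(-1356) = 451 + (1*(-11))*(-1356) = 451 - 11*(-1356) = 451 + 14916 = 15367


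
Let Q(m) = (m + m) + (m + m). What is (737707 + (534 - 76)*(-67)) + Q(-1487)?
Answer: 701073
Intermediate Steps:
Q(m) = 4*m (Q(m) = 2*m + 2*m = 4*m)
(737707 + (534 - 76)*(-67)) + Q(-1487) = (737707 + (534 - 76)*(-67)) + 4*(-1487) = (737707 + 458*(-67)) - 5948 = (737707 - 30686) - 5948 = 707021 - 5948 = 701073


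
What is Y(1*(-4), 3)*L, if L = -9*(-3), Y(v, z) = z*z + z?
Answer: 324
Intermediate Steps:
Y(v, z) = z + z**2 (Y(v, z) = z**2 + z = z + z**2)
L = 27
Y(1*(-4), 3)*L = (3*(1 + 3))*27 = (3*4)*27 = 12*27 = 324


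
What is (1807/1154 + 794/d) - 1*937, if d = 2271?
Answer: -2450607785/2620734 ≈ -935.08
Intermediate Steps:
(1807/1154 + 794/d) - 1*937 = (1807/1154 + 794/2271) - 1*937 = (1807*(1/1154) + 794*(1/2271)) - 937 = (1807/1154 + 794/2271) - 937 = 5019973/2620734 - 937 = -2450607785/2620734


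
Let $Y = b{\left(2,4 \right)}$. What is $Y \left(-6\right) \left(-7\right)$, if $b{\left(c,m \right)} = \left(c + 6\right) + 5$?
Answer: $546$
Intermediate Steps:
$b{\left(c,m \right)} = 11 + c$ ($b{\left(c,m \right)} = \left(6 + c\right) + 5 = 11 + c$)
$Y = 13$ ($Y = 11 + 2 = 13$)
$Y \left(-6\right) \left(-7\right) = 13 \left(-6\right) \left(-7\right) = \left(-78\right) \left(-7\right) = 546$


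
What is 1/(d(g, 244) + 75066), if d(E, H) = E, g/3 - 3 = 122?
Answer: 1/75441 ≈ 1.3255e-5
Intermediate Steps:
g = 375 (g = 9 + 3*122 = 9 + 366 = 375)
1/(d(g, 244) + 75066) = 1/(375 + 75066) = 1/75441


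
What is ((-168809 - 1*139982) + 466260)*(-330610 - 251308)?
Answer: -91634045542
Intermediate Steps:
((-168809 - 1*139982) + 466260)*(-330610 - 251308) = ((-168809 - 139982) + 466260)*(-581918) = (-308791 + 466260)*(-581918) = 157469*(-581918) = -91634045542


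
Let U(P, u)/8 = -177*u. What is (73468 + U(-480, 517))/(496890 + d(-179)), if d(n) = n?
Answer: -658604/496711 ≈ -1.3259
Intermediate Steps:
U(P, u) = -1416*u (U(P, u) = 8*(-177*u) = -1416*u)
(73468 + U(-480, 517))/(496890 + d(-179)) = (73468 - 1416*517)/(496890 - 179) = (73468 - 732072)/496711 = -658604*1/496711 = -658604/496711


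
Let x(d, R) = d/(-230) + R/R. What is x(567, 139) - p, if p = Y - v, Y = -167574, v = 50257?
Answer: 50100793/230 ≈ 2.1783e+5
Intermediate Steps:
x(d, R) = 1 - d/230 (x(d, R) = d*(-1/230) + 1 = -d/230 + 1 = 1 - d/230)
p = -217831 (p = -167574 - 1*50257 = -167574 - 50257 = -217831)
x(567, 139) - p = (1 - 1/230*567) - 1*(-217831) = (1 - 567/230) + 217831 = -337/230 + 217831 = 50100793/230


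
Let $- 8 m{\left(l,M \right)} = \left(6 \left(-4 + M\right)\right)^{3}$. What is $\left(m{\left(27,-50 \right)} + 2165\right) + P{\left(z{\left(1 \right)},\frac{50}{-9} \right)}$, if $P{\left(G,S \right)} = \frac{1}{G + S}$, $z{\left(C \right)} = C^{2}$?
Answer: $\frac{174401404}{41} \approx 4.2537 \cdot 10^{6}$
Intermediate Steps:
$m{\left(l,M \right)} = - \frac{\left(-24 + 6 M\right)^{3}}{8}$ ($m{\left(l,M \right)} = - \frac{\left(6 \left(-4 + M\right)\right)^{3}}{8} = - \frac{\left(-24 + 6 M\right)^{3}}{8}$)
$\left(m{\left(27,-50 \right)} + 2165\right) + P{\left(z{\left(1 \right)},\frac{50}{-9} \right)} = \left(- 27 \left(-4 - 50\right)^{3} + 2165\right) + \frac{1}{1^{2} + \frac{50}{-9}} = \left(- 27 \left(-54\right)^{3} + 2165\right) + \frac{1}{1 + 50 \left(- \frac{1}{9}\right)} = \left(\left(-27\right) \left(-157464\right) + 2165\right) + \frac{1}{1 - \frac{50}{9}} = \left(4251528 + 2165\right) + \frac{1}{- \frac{41}{9}} = 4253693 - \frac{9}{41} = \frac{174401404}{41}$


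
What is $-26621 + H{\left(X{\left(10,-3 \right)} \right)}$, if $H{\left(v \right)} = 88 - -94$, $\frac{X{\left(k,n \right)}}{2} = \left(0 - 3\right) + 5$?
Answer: $-26439$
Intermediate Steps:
$X{\left(k,n \right)} = 4$ ($X{\left(k,n \right)} = 2 \left(\left(0 - 3\right) + 5\right) = 2 \left(-3 + 5\right) = 2 \cdot 2 = 4$)
$H{\left(v \right)} = 182$ ($H{\left(v \right)} = 88 + 94 = 182$)
$-26621 + H{\left(X{\left(10,-3 \right)} \right)} = -26621 + 182 = -26439$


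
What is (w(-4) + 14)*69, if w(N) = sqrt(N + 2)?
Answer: 966 + 69*I*sqrt(2) ≈ 966.0 + 97.581*I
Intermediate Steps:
w(N) = sqrt(2 + N)
(w(-4) + 14)*69 = (sqrt(2 - 4) + 14)*69 = (sqrt(-2) + 14)*69 = (I*sqrt(2) + 14)*69 = (14 + I*sqrt(2))*69 = 966 + 69*I*sqrt(2)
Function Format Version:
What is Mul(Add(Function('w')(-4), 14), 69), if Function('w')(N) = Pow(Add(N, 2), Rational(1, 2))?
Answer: Add(966, Mul(69, I, Pow(2, Rational(1, 2)))) ≈ Add(966.00, Mul(97.581, I))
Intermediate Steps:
Function('w')(N) = Pow(Add(2, N), Rational(1, 2))
Mul(Add(Function('w')(-4), 14), 69) = Mul(Add(Pow(Add(2, -4), Rational(1, 2)), 14), 69) = Mul(Add(Pow(-2, Rational(1, 2)), 14), 69) = Mul(Add(Mul(I, Pow(2, Rational(1, 2))), 14), 69) = Mul(Add(14, Mul(I, Pow(2, Rational(1, 2)))), 69) = Add(966, Mul(69, I, Pow(2, Rational(1, 2))))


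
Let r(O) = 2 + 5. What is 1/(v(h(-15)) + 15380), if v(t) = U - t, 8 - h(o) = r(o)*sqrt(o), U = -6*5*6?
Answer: 5064/76932533 - 7*I*sqrt(15)/230797599 ≈ 6.5824e-5 - 1.1747e-7*I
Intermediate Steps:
U = -180 (U = -30*6 = -180)
r(O) = 7
h(o) = 8 - 7*sqrt(o)
v(t) = -180 - t
1/(v(h(-15)) + 15380) = 1/((-180 - (8 - 7*I*sqrt(15))) + 15380) = 1/((-180 + (-8 + 7*I*sqrt(15))) + 15380) = 1/((-188 + 7*I*sqrt(15)) + 15380) = 1/(15192 + 7*I*sqrt(15))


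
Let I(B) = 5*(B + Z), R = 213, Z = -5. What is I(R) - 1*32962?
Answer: -31922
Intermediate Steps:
I(B) = -25 + 5*B (I(B) = 5*(B - 5) = 5*(-5 + B) = -25 + 5*B)
I(R) - 1*32962 = (-25 + 5*213) - 1*32962 = (-25 + 1065) - 32962 = 1040 - 32962 = -31922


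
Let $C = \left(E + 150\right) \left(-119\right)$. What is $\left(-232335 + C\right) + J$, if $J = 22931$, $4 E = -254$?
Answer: $- \frac{439395}{2} \approx -2.197 \cdot 10^{5}$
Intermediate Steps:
$E = - \frac{127}{2}$ ($E = \frac{1}{4} \left(-254\right) = - \frac{127}{2} \approx -63.5$)
$C = - \frac{20587}{2}$ ($C = \left(- \frac{127}{2} + 150\right) \left(-119\right) = \frac{173}{2} \left(-119\right) = - \frac{20587}{2} \approx -10294.0$)
$\left(-232335 + C\right) + J = \left(-232335 - \frac{20587}{2}\right) + 22931 = - \frac{485257}{2} + 22931 = - \frac{439395}{2}$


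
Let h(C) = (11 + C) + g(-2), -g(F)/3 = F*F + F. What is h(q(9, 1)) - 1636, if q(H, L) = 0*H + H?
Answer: -1622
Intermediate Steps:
g(F) = -3*F - 3*F**2 (g(F) = -3*(F*F + F) = -3*(F**2 + F) = -3*(F + F**2) = -3*F - 3*F**2)
q(H, L) = H (q(H, L) = 0 + H = H)
h(C) = 5 + C (h(C) = (11 + C) - 3*(-2)*(1 - 2) = (11 + C) - 3*(-2)*(-1) = (11 + C) - 6 = 5 + C)
h(q(9, 1)) - 1636 = (5 + 9) - 1636 = 14 - 1636 = -1622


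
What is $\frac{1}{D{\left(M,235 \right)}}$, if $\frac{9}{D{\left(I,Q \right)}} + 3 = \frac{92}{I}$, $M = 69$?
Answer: $- \frac{5}{27} \approx -0.18519$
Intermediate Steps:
$D{\left(I,Q \right)} = \frac{9}{-3 + \frac{92}{I}}$
$\frac{1}{D{\left(M,235 \right)}} = \frac{1}{\left(-9\right) 69 \frac{1}{-92 + 3 \cdot 69}} = \frac{1}{\left(-9\right) 69 \frac{1}{-92 + 207}} = \frac{1}{\left(-9\right) 69 \cdot \frac{1}{115}} = \frac{1}{- \frac{27}{5}} = - \frac{5}{27}$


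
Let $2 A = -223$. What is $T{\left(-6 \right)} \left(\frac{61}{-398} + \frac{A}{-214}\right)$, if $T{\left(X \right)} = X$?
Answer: $- \frac{93969}{42586} \approx -2.2066$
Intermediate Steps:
$A = - \frac{223}{2}$ ($A = \frac{1}{2} \left(-223\right) = - \frac{223}{2} \approx -111.5$)
$T{\left(-6 \right)} \left(\frac{61}{-398} + \frac{A}{-214}\right) = - 6 \left(\frac{61}{-398} - \frac{223}{2 \left(-214\right)}\right) = - 6 \left(61 \left(- \frac{1}{398}\right) - - \frac{223}{428}\right) = - 6 \left(- \frac{61}{398} + \frac{223}{428}\right) = \left(-6\right) \frac{31323}{85172} = - \frac{93969}{42586}$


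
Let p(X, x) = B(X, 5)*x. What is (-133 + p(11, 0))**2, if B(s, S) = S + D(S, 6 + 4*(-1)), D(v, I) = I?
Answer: 17689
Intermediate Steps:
B(s, S) = 2 + S (B(s, S) = S + (6 + 4*(-1)) = S + (6 - 4) = S + 2 = 2 + S)
p(X, x) = 7*x (p(X, x) = (2 + 5)*x = 7*x)
(-133 + p(11, 0))**2 = (-133 + 7*0)**2 = (-133 + 0)**2 = (-133)**2 = 17689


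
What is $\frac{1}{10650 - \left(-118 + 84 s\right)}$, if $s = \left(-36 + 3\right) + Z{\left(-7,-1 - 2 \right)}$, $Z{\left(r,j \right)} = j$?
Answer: $\frac{1}{13792} \approx 7.2506 \cdot 10^{-5}$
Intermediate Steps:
$s = -36$ ($s = \left(-36 + 3\right) - 3 = -33 - 3 = -36$)
$\frac{1}{10650 - \left(-118 + 84 s\right)} = \frac{1}{10650 + \left(118 - -3024\right)} = \frac{1}{10650 + \left(118 + 3024\right)} = \frac{1}{10650 + 3142} = \frac{1}{13792}$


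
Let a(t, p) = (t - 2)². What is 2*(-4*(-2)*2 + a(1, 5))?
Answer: 34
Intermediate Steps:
a(t, p) = (-2 + t)²
2*(-4*(-2)*2 + a(1, 5)) = 2*(-4*(-2)*2 + (-2 + 1)²) = 2*(8*2 + (-1)²) = 2*(16 + 1) = 2*17 = 34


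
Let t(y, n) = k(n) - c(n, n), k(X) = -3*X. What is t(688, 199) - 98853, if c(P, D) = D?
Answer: -99649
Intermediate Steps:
t(y, n) = -4*n (t(y, n) = -3*n - n = -4*n)
t(688, 199) - 98853 = -4*199 - 98853 = -796 - 98853 = -99649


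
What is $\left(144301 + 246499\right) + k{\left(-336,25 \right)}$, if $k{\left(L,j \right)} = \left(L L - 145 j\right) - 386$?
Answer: $499685$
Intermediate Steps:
$k{\left(L,j \right)} = -386 + L^{2} - 145 j$ ($k{\left(L,j \right)} = \left(L^{2} - 145 j\right) - 386 = -386 + L^{2} - 145 j$)
$\left(144301 + 246499\right) + k{\left(-336,25 \right)} = \left(144301 + 246499\right) - \left(4011 - 112896\right) = 390800 - -108885 = 390800 + 108885 = 499685$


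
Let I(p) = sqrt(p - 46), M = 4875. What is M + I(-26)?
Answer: 4875 + 6*I*sqrt(2) ≈ 4875.0 + 8.4853*I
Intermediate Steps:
I(p) = sqrt(-46 + p)
M + I(-26) = 4875 + sqrt(-46 - 26) = 4875 + sqrt(-72) = 4875 + 6*I*sqrt(2)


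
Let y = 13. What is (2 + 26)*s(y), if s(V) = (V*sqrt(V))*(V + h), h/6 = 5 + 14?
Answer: 46228*sqrt(13) ≈ 1.6668e+5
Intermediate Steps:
h = 114 (h = 6*(5 + 14) = 6*19 = 114)
s(V) = V**(3/2)*(114 + V) (s(V) = (V*sqrt(V))*(V + 114) = V**(3/2)*(114 + V))
(2 + 26)*s(y) = (2 + 26)*(13**(3/2)*(114 + 13)) = 28*((13*sqrt(13))*127) = 28*(1651*sqrt(13)) = 46228*sqrt(13)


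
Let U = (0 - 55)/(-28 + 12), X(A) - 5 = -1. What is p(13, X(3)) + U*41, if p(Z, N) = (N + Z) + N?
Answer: 2591/16 ≈ 161.94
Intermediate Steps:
X(A) = 4 (X(A) = 5 - 1 = 4)
U = 55/16 (U = -55/(-16) = -55*(-1/16) = 55/16 ≈ 3.4375)
p(Z, N) = Z + 2*N
p(13, X(3)) + U*41 = (13 + 2*4) + (55/16)*41 = (13 + 8) + 2255/16 = 21 + 2255/16 = 2591/16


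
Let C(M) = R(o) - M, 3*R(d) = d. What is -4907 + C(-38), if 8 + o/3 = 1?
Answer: -4876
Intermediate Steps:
o = -21 (o = -24 + 3*1 = -24 + 3 = -21)
R(d) = d/3
C(M) = -7 - M (C(M) = (⅓)*(-21) - M = -7 - M)
-4907 + C(-38) = -4907 + (-7 - 1*(-38)) = -4907 + (-7 + 38) = -4907 + 31 = -4876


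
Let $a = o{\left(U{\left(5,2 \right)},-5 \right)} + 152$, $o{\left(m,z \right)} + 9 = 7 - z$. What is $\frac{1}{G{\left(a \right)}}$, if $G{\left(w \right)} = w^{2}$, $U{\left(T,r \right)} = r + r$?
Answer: $\frac{1}{24025} \approx 4.1623 \cdot 10^{-5}$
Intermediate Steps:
$U{\left(T,r \right)} = 2 r$
$o{\left(m,z \right)} = -2 - z$ ($o{\left(m,z \right)} = -9 - \left(-7 + z\right) = -2 - z$)
$a = 155$ ($a = \left(-2 - -5\right) + 152 = \left(-2 + 5\right) + 152 = 3 + 152 = 155$)
$\frac{1}{G{\left(a \right)}} = \frac{1}{155^{2}} = \frac{1}{24025}$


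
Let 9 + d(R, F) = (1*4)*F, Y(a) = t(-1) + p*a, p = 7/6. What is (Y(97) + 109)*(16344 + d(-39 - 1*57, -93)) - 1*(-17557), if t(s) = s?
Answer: 7096081/2 ≈ 3.5480e+6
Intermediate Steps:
p = 7/6 (p = 7*(1/6) = 7/6 ≈ 1.1667)
Y(a) = -1 + 7*a/6
d(R, F) = -9 + 4*F (d(R, F) = -9 + (1*4)*F = -9 + 4*F)
(Y(97) + 109)*(16344 + d(-39 - 1*57, -93)) - 1*(-17557) = ((-1 + (7/6)*97) + 109)*(16344 + (-9 + 4*(-93))) - 1*(-17557) = ((-1 + 679/6) + 109)*(16344 + (-9 - 372)) + 17557 = (673/6 + 109)*(16344 - 381) + 17557 = (1327/6)*15963 + 17557 = 7060967/2 + 17557 = 7096081/2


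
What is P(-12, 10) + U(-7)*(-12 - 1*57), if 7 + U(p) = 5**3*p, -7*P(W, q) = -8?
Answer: 426014/7 ≈ 60859.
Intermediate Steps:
P(W, q) = 8/7 (P(W, q) = -1/7*(-8) = 8/7)
U(p) = -7 + 125*p (U(p) = -7 + 5**3*p = -7 + 125*p)
P(-12, 10) + U(-7)*(-12 - 1*57) = 8/7 + (-7 + 125*(-7))*(-12 - 1*57) = 8/7 + (-7 - 875)*(-12 - 57) = 8/7 - 882*(-69) = 8/7 + 60858 = 426014/7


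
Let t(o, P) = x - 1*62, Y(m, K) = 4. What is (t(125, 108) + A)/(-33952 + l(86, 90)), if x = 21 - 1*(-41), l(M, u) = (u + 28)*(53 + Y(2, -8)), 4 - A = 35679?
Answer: 35675/27226 ≈ 1.3103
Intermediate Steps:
A = -35675 (A = 4 - 1*35679 = 4 - 35679 = -35675)
l(M, u) = 1596 + 57*u (l(M, u) = (u + 28)*(53 + 4) = (28 + u)*57 = 1596 + 57*u)
x = 62 (x = 21 + 41 = 62)
t(o, P) = 0 (t(o, P) = 62 - 1*62 = 62 - 62 = 0)
(t(125, 108) + A)/(-33952 + l(86, 90)) = (0 - 35675)/(-33952 + (1596 + 57*90)) = -35675/(-33952 + (1596 + 5130)) = -35675/(-33952 + 6726) = -35675/(-27226) = -35675*(-1/27226) = 35675/27226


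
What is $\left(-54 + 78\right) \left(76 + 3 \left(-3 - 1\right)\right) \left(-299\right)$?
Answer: $-459264$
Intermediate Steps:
$\left(-54 + 78\right) \left(76 + 3 \left(-3 - 1\right)\right) \left(-299\right) = 24 \left(76 + 3 \left(-4\right)\right) \left(-299\right) = 24 \left(76 - 12\right) \left(-299\right) = 24 \cdot 64 \left(-299\right) = 1536 \left(-299\right) = -459264$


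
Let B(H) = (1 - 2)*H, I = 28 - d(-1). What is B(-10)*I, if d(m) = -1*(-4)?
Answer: 240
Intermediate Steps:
d(m) = 4
I = 24 (I = 28 - 1*4 = 28 - 4 = 24)
B(H) = -H
B(-10)*I = -1*(-10)*24 = 10*24 = 240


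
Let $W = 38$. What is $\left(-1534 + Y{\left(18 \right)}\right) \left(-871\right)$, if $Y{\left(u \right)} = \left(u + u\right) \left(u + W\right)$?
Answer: $-419822$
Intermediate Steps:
$Y{\left(u \right)} = 2 u \left(38 + u\right)$ ($Y{\left(u \right)} = \left(u + u\right) \left(u + 38\right) = 2 u \left(38 + u\right)$)
$\left(-1534 + Y{\left(18 \right)}\right) \left(-871\right) = \left(-1534 + 2 \cdot 18 \left(38 + 18\right)\right) \left(-871\right) = \left(-1534 + 2 \cdot 18 \cdot 56\right) \left(-871\right) = \left(-1534 + 2016\right) \left(-871\right) = 482 \left(-871\right) = -419822$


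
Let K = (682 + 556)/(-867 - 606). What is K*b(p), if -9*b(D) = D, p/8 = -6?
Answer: -19808/4419 ≈ -4.4825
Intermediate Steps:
p = -48 (p = 8*(-6) = -48)
b(D) = -D/9
K = -1238/1473 (K = 1238/(-1473) = 1238*(-1/1473) = -1238/1473 ≈ -0.84046)
K*b(p) = -(-1238)*(-48)/13257 = -1238/1473*16/3 = -19808/4419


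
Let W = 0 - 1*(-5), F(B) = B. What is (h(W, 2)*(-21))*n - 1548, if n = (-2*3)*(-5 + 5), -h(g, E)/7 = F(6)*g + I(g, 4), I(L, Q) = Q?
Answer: -1548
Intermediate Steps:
W = 5 (W = 0 + 5 = 5)
h(g, E) = -28 - 42*g (h(g, E) = -7*(6*g + 4) = -7*(4 + 6*g) = -28 - 42*g)
n = 0 (n = -6*0 = 0)
(h(W, 2)*(-21))*n - 1548 = ((-28 - 42*5)*(-21))*0 - 1548 = ((-28 - 210)*(-21))*0 - 1548 = -238*(-21)*0 - 1548 = 4998*0 - 1548 = 0 - 1548 = -1548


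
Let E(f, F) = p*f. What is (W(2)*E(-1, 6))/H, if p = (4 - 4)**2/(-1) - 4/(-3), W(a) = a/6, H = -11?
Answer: 4/99 ≈ 0.040404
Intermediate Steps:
W(a) = a/6 (W(a) = a*(1/6) = a/6)
p = 4/3 (p = 0**2*(-1) - 4*(-1/3) = 0*(-1) + 4/3 = 0 + 4/3 = 4/3 ≈ 1.3333)
E(f, F) = 4*f/3
(W(2)*E(-1, 6))/H = (((1/6)*2)*((4/3)*(-1)))/(-11) = ((1/3)*(-4/3))*(-1/11) = -4/9*(-1/11) = 4/99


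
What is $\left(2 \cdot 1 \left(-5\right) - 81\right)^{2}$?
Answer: $8281$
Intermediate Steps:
$\left(2 \cdot 1 \left(-5\right) - 81\right)^{2} = \left(2 \left(-5\right) - 81\right)^{2} = \left(-10 - 81\right)^{2} = \left(-91\right)^{2} = 8281$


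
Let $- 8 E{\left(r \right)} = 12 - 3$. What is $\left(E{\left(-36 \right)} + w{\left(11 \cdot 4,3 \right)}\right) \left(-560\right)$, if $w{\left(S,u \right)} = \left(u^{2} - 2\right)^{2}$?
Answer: $-26810$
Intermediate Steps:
$E{\left(r \right)} = - \frac{9}{8}$ ($E{\left(r \right)} = - \frac{12 - 3}{8} = \left(- \frac{1}{8}\right) 9 = - \frac{9}{8}$)
$w{\left(S,u \right)} = \left(-2 + u^{2}\right)^{2}$
$\left(E{\left(-36 \right)} + w{\left(11 \cdot 4,3 \right)}\right) \left(-560\right) = \left(- \frac{9}{8} + \left(-2 + 3^{2}\right)^{2}\right) \left(-560\right) = \left(- \frac{9}{8} + \left(-2 + 9\right)^{2}\right) \left(-560\right) = \left(- \frac{9}{8} + 7^{2}\right) \left(-560\right) = \left(- \frac{9}{8} + 49\right) \left(-560\right) = \frac{383}{8} \left(-560\right) = -26810$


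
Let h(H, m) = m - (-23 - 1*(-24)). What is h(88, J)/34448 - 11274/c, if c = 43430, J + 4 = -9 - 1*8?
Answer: -97330553/374019160 ≈ -0.26023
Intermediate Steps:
J = -21 (J = -4 + (-9 - 1*8) = -4 + (-9 - 8) = -4 - 17 = -21)
h(H, m) = -1 + m (h(H, m) = m - (-23 + 24) = m - 1*1 = m - 1 = -1 + m)
h(88, J)/34448 - 11274/c = (-1 - 21)/34448 - 11274/43430 = -22*1/34448 - 11274*1/43430 = -11/17224 - 5637/21715 = -97330553/374019160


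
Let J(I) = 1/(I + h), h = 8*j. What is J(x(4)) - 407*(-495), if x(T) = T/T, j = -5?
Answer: 7857134/39 ≈ 2.0147e+5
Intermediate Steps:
x(T) = 1
h = -40 (h = 8*(-5) = -40)
J(I) = 1/(-40 + I) (J(I) = 1/(I - 40) = 1/(-40 + I))
J(x(4)) - 407*(-495) = 1/(-40 + 1) - 407*(-495) = 1/(-39) + 201465 = -1/39 + 201465 = 7857134/39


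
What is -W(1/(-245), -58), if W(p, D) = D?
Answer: 58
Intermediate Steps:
-W(1/(-245), -58) = -1*(-58) = 58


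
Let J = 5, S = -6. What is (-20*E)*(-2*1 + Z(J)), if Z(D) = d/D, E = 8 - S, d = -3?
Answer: 728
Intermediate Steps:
E = 14 (E = 8 - 1*(-6) = 8 + 6 = 14)
Z(D) = -3/D
(-20*E)*(-2*1 + Z(J)) = (-20*14)*(-2*1 - 3/5) = -280*(-2 - 3*⅕) = -280*(-2 - ⅗) = -280*(-13/5) = 728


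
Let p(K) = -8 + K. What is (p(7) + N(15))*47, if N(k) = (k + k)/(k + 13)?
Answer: 47/14 ≈ 3.3571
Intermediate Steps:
N(k) = 2*k/(13 + k) (N(k) = (2*k)/(13 + k) = 2*k/(13 + k))
(p(7) + N(15))*47 = ((-8 + 7) + 2*15/(13 + 15))*47 = (-1 + 2*15/28)*47 = (-1 + 2*15*(1/28))*47 = (-1 + 15/14)*47 = (1/14)*47 = 47/14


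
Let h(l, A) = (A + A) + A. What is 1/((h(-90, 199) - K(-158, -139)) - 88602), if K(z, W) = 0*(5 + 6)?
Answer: -1/88005 ≈ -1.1363e-5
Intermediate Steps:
K(z, W) = 0 (K(z, W) = 0*11 = 0)
h(l, A) = 3*A (h(l, A) = 2*A + A = 3*A)
1/((h(-90, 199) - K(-158, -139)) - 88602) = 1/((3*199 - 1*0) - 88602) = 1/((597 + 0) - 88602) = 1/(597 - 88602) = 1/(-88005) = -1/88005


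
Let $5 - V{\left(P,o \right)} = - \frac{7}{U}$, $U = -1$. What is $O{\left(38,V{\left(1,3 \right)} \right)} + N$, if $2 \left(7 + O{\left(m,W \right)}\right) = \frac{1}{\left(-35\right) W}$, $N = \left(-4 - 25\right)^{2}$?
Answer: $\frac{116761}{140} \approx 834.01$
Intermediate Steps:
$V{\left(P,o \right)} = -2$ ($V{\left(P,o \right)} = 5 - - \frac{7}{-1} = 5 - \left(-7\right) \left(-1\right) = 5 - 7 = -2$)
$N = 841$ ($N = \left(-29\right)^{2} = 841$)
$O{\left(m,W \right)} = -7 - \frac{1}{70 W}$ ($O{\left(m,W \right)} = -7 + \frac{1}{2 \left(- 35 W\right)} = -7 + \frac{\left(- \frac{1}{35}\right) \frac{1}{W}}{2} = -7 - \frac{1}{70 W}$)
$O{\left(38,V{\left(1,3 \right)} \right)} + N = \left(-7 - \frac{1}{70 \left(-2\right)}\right) + 841 = \left(-7 - - \frac{1}{140}\right) + 841 = \left(-7 + \frac{1}{140}\right) + 841 = - \frac{979}{140} + 841 = \frac{116761}{140}$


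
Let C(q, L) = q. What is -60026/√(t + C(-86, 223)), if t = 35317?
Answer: -60026*√719/5033 ≈ -319.80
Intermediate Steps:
-60026/√(t + C(-86, 223)) = -60026/√(35317 - 86) = -60026*√719/5033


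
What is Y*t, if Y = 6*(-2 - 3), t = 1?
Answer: -30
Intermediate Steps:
Y = -30 (Y = 6*(-5) = -30)
Y*t = -30*1 = -30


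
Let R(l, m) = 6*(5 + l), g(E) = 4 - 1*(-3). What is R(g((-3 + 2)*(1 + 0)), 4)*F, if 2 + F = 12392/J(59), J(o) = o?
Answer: 883728/59 ≈ 14978.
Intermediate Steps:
g(E) = 7 (g(E) = 4 + 3 = 7)
R(l, m) = 30 + 6*l
F = 12274/59 (F = -2 + 12392/59 = 12274/59 ≈ 208.03)
R(g((-3 + 2)*(1 + 0)), 4)*F = (30 + 6*7)*(12274/59) = (30 + 42)*(12274/59) = 72*(12274/59) = 883728/59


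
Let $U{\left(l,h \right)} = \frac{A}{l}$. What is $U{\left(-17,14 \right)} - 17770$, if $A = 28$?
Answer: $- \frac{302118}{17} \approx -17772.0$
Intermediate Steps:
$U{\left(l,h \right)} = \frac{28}{l}$
$U{\left(-17,14 \right)} - 17770 = \frac{28}{-17} - 17770 = 28 \left(- \frac{1}{17}\right) - 17770 = - \frac{28}{17} - 17770 = - \frac{302118}{17}$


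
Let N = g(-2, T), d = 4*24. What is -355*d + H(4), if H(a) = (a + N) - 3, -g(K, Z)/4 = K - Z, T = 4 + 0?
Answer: -34055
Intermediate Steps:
d = 96
T = 4
g(K, Z) = -4*K + 4*Z (g(K, Z) = -4*(K - Z) = -4*K + 4*Z)
N = 24 (N = -4*(-2) + 4*4 = 8 + 16 = 24)
H(a) = 21 + a (H(a) = (a + 24) - 3 = (24 + a) - 3 = 21 + a)
-355*d + H(4) = -355*96 + (21 + 4) = -34080 + 25 = -34055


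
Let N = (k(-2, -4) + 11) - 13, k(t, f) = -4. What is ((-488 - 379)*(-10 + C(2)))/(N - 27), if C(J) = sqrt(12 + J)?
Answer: -2890/11 + 289*sqrt(14)/11 ≈ -164.42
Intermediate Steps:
N = -6 (N = (-4 + 11) - 13 = 7 - 13 = -6)
((-488 - 379)*(-10 + C(2)))/(N - 27) = ((-488 - 379)*(-10 + sqrt(12 + 2)))/(-6 - 27) = -867*(-10 + sqrt(14))/(-33) = (8670 - 867*sqrt(14))*(-1/33) = -2890/11 + 289*sqrt(14)/11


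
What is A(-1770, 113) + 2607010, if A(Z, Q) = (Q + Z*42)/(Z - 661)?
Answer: 6337715537/2431 ≈ 2.6070e+6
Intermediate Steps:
A(Z, Q) = (Q + 42*Z)/(-661 + Z)
A(-1770, 113) + 2607010 = (113 + 42*(-1770))/(-661 - 1770) + 2607010 = (113 - 74340)/(-2431) + 2607010 = -1/2431*(-74227) + 2607010 = 74227/2431 + 2607010 = 6337715537/2431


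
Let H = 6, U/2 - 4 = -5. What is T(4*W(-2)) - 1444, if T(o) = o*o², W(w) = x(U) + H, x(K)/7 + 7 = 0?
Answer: -5089892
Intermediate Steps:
U = -2 (U = 8 + 2*(-5) = 8 - 10 = -2)
x(K) = -49 (x(K) = -49 + 7*0 = -49 + 0 = -49)
W(w) = -43 (W(w) = -49 + 6 = -43)
T(o) = o³
T(4*W(-2)) - 1444 = (4*(-43))³ - 1444 = (-172)³ - 1444 = -5088448 - 1444 = -5089892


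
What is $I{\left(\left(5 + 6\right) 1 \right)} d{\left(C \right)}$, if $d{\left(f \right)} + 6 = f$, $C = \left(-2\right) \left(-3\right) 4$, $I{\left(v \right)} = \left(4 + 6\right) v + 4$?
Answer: $2052$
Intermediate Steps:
$I{\left(v \right)} = 4 + 10 v$ ($I{\left(v \right)} = 10 v + 4 = 4 + 10 v$)
$C = 24$ ($C = 6 \cdot 4 = 24$)
$d{\left(f \right)} = -6 + f$
$I{\left(\left(5 + 6\right) 1 \right)} d{\left(C \right)} = \left(4 + 10 \left(5 + 6\right) 1\right) \left(-6 + 24\right) = \left(4 + 10 \cdot 11 \cdot 1\right) 18 = \left(4 + 10 \cdot 11\right) 18 = \left(4 + 110\right) 18 = 114 \cdot 18 = 2052$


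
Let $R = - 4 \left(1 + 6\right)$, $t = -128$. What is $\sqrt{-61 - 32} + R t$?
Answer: $3584 + i \sqrt{93} \approx 3584.0 + 9.6436 i$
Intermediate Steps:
$R = -28$ ($R = \left(-4\right) 7 = -28$)
$\sqrt{-61 - 32} + R t = \sqrt{-61 - 32} - -3584 = \sqrt{-93} + 3584 = i \sqrt{93} + 3584 = 3584 + i \sqrt{93}$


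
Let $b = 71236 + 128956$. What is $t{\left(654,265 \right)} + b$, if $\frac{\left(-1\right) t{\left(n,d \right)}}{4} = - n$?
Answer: $202808$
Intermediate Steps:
$t{\left(n,d \right)} = 4 n$ ($t{\left(n,d \right)} = - 4 \left(- n\right) = 4 n$)
$b = 200192$
$t{\left(654,265 \right)} + b = 4 \cdot 654 + 200192 = 2616 + 200192 = 202808$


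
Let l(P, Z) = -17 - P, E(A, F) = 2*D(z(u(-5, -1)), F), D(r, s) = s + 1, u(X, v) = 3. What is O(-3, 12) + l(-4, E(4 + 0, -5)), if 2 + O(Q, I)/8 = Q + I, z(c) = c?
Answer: 43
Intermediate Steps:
D(r, s) = 1 + s
E(A, F) = 2 + 2*F (E(A, F) = 2*(1 + F) = 2 + 2*F)
O(Q, I) = -16 + 8*I + 8*Q (O(Q, I) = -16 + 8*(Q + I) = -16 + 8*(I + Q) = -16 + (8*I + 8*Q) = -16 + 8*I + 8*Q)
O(-3, 12) + l(-4, E(4 + 0, -5)) = (-16 + 8*12 + 8*(-3)) + (-17 - 1*(-4)) = (-16 + 96 - 24) + (-17 + 4) = 56 - 13 = 43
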